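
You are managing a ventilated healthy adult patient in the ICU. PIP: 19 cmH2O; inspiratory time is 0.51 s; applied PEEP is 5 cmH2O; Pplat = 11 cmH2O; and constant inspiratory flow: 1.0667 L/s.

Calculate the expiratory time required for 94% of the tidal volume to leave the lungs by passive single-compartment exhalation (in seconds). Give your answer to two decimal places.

Vt = flow × Ti = 1.0667 L/s × 0.51 s × 1000 mL/L = 544.02 mL.
R = (PIP − Pplat)/V̇ = (19 − 11) / 1.0667 = 8.0/1.0667 = 7.5 cmH2O·s/L.
C = Vt/(Pplat − PEEP) = 544.02 / (11 − 5) = 544.02/6.0 = 90.67 mL/cmH2O.
τ = R × C = 7.5 × 0.09067 L/cmH2O = 0.68 s.
t = −τ·ln(1 − 0.94) = −0.68·ln(0.06) = 1.913 s.

1.91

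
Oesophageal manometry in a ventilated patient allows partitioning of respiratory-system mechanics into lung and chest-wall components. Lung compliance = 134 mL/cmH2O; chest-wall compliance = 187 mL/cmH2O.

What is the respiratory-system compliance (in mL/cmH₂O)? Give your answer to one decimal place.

78.1

Lung and chest wall are elastances in series: 1/Crs = 1/CL + 1/Ccw.
1/Crs = 1/134 + 1/187 = 0.01281.
Crs = 78.064 mL/cmH2O.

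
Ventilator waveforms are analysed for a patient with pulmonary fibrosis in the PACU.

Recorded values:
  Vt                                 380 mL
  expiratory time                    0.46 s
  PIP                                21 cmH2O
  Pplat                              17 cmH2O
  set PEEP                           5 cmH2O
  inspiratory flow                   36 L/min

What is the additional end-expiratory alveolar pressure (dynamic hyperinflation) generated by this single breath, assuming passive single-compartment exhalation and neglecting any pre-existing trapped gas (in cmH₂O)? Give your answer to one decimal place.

Flow: 36 L/min ÷ 60 = 0.6 L/s.
R = (PIP − Pplat)/V̇ = (21 − 17) / 0.6 = 4.0/0.6 = 6.667 cmH2O·s/L.
C = Vt/(Pplat − PEEP) = 380.0 / (17 − 5) = 380.0/12.0 = 31.667 mL/cmH2O.
τ = R × C = 6.667 × 0.03167 L/cmH2O = 0.2111 s.
Fraction remaining = e^(−Te/τ) = e^(−0.46/0.2111) = 0.1131; trapped volume = 380.0 × 0.1131 = 42.978 mL.
Additional alveolar pressure from trapping ≈ V_trapped / C = 42.978 / 31.667 = 1.357 cmH2O.

1.4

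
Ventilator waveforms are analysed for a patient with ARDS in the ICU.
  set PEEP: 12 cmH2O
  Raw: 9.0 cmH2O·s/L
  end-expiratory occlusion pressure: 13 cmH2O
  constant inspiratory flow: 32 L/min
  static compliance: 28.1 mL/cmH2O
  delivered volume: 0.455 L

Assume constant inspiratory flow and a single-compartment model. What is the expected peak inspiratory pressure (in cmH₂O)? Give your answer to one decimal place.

34.0

Flow: 32 L/min ÷ 60 = 0.5333 L/s.
Total PEEP = 13 cmH2O (set 12 + intrinsic 1); this is the baseline alveolar pressure.
Equation of motion (constant flow): PIP = Vt/C + R·V̇ + PEEP.
PIP = 455/28.1 + 9.0×0.5333 + 13 = 16.192 + 4.8 + 13 = 33.992 cmH2O.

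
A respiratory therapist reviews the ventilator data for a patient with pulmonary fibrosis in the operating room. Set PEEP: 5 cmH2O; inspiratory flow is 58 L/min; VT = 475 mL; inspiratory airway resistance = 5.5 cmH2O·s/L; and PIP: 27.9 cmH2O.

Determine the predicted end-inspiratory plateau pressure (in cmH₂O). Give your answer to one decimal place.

22.6

Flow: 58 L/min ÷ 60 = 0.9667 L/s.
Pplat = PIP − Raw × flow = 27.9 − 5.5 × 0.9667 = 27.9 − 5.317 = 22.583 cmH2O.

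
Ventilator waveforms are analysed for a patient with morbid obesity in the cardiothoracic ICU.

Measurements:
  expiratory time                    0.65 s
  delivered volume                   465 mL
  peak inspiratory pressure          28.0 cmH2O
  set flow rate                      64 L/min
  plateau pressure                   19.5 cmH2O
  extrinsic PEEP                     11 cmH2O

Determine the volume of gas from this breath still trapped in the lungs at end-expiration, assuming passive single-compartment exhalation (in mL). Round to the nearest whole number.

105

Flow: 64 L/min ÷ 60 = 1.0667 L/s.
R = (PIP − Pplat)/V̇ = (28.0 − 19.5) / 1.0667 = 8.5/1.0667 = 7.969 cmH2O·s/L.
C = Vt/(Pplat − PEEP) = 465.0 / (19.5 − 11) = 465.0/8.5 = 54.706 mL/cmH2O.
τ = R × C = 7.969 × 0.05471 L/cmH2O = 0.436 s.
Fraction remaining = e^(−Te/τ) = e^(−0.65/0.436) = 0.2252.
Trapped volume = 465.0 × 0.2252 = 104.72 mL.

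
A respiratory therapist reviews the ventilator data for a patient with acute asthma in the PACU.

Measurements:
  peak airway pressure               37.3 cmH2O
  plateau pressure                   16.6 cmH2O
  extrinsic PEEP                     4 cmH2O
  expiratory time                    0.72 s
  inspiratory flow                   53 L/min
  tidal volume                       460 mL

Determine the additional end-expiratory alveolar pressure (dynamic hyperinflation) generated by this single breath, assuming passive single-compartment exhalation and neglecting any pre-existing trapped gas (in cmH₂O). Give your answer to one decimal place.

Flow: 53 L/min ÷ 60 = 0.8833 L/s.
R = (PIP − Pplat)/V̇ = (37.3 − 16.6) / 0.8833 = 20.7/0.8833 = 23.435 cmH2O·s/L.
C = Vt/(Pplat − PEEP) = 460.0 / (16.6 − 4) = 460.0/12.6 = 36.508 mL/cmH2O.
τ = R × C = 23.435 × 0.03651 L/cmH2O = 0.8556 s.
Fraction remaining = e^(−Te/τ) = e^(−0.72/0.8556) = 0.4311; trapped volume = 460.0 × 0.4311 = 198.31 mL.
Additional alveolar pressure from trapping ≈ V_trapped / C = 198.31 / 36.508 = 5.432 cmH2O.

5.4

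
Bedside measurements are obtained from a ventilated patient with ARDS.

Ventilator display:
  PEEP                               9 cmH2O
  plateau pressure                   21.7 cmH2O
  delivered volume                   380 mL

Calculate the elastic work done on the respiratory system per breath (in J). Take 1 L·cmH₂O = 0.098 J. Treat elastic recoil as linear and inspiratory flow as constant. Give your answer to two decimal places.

0.24

Elastic work ≈ ½ × (Pplat − PEEP) × Vt = 0.5 × (21.7 − 9) × 0.380 L = 0.5 × 12.7 × 0.380 = 2.413 L·cmH2O.
× 0.098 J/(L·cmH2O) → 0.2365 J.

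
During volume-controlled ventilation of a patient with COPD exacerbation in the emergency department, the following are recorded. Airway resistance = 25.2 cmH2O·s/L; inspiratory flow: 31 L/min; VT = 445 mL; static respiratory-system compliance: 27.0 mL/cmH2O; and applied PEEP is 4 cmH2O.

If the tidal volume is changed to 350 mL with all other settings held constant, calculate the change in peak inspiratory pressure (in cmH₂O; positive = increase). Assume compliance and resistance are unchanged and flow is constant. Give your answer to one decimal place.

PIP = Vt/C + R·V̇ + PEEP (constant-flow equation of motion).
Only the elastic term changes: ΔPIP = ΔVt / C = (350 − 445) / 27.0 = -3.519 cmH2O.

-3.5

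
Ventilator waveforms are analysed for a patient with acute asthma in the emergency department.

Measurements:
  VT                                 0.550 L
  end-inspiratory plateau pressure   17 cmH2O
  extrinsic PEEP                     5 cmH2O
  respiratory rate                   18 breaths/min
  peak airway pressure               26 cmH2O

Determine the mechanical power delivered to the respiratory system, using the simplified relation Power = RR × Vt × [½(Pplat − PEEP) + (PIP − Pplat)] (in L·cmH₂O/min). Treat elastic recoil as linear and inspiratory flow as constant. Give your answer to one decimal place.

148.5

Per-breath work = Vt × [½(Pplat−PEEP) + (PIP−Pplat)] = 0.550 × [0.5×12.0 + 9.0] = 0.550 × 15.0 = 8.25 L·cmH2O.
Power = 18 × 8.25 = 148.5 L·cmH2O/min.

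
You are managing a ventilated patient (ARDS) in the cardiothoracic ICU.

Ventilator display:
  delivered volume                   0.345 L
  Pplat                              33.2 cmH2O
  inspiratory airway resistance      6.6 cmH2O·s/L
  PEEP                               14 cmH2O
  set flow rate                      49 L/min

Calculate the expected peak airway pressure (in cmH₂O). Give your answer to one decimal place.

38.6

Flow: 49 L/min ÷ 60 = 0.8167 L/s.
PIP = Pplat + Raw × flow = 33.2 + 6.6 × 0.8167 = 33.2 + 5.39 = 38.59 cmH2O.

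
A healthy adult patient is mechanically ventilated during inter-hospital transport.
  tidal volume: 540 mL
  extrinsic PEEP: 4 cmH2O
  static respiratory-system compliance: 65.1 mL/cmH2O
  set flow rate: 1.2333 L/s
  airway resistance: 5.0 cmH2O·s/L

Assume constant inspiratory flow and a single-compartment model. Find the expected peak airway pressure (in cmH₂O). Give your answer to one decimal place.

18.5

Equation of motion (constant flow): PIP = Vt/C + R·V̇ + PEEP.
PIP = 540/65.1 + 5.0×1.2333 + 4 = 8.295 + 6.167 + 4 = 18.462 cmH2O.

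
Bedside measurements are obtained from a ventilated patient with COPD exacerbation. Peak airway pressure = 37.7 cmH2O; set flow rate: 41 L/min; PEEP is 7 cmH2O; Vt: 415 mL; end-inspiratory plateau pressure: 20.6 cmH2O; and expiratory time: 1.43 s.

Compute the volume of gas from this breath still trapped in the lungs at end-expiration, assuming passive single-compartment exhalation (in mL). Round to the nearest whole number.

64

Flow: 41 L/min ÷ 60 = 0.6833 L/s.
R = (PIP − Pplat)/V̇ = (37.7 − 20.6) / 0.6833 = 17.1/0.6833 = 25.026 cmH2O·s/L.
C = Vt/(Pplat − PEEP) = 415.0 / (20.6 − 7) = 415.0/13.6 = 30.515 mL/cmH2O.
τ = R × C = 25.026 × 0.03052 L/cmH2O = 0.7638 s.
Fraction remaining = e^(−Te/τ) = e^(−1.43/0.7638) = 0.1538.
Trapped volume = 415.0 × 0.1538 = 63.827 mL.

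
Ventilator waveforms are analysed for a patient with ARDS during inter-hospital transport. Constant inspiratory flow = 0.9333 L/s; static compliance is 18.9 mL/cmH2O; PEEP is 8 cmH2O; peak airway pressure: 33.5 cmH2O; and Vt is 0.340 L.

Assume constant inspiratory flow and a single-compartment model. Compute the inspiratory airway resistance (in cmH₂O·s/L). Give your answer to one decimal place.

8.0

Equation of motion (constant flow): PIP = Vt/C + R·V̇ + PEEP.
R·V̇ = PIP − Vt/C − PEEP = 33.5 − 340/18.9 − 8 = 33.5 − 17.989 − 8 = 7.511 cmH2O.
R = 7.511 / 0.9333 = 8.048 cmH2O·s/L.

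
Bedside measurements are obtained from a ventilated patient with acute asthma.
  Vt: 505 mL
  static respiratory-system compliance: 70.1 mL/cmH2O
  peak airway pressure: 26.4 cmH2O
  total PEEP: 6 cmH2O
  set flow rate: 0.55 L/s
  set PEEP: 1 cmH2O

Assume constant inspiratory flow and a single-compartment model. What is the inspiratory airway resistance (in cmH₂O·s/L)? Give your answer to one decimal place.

24.0

Total PEEP = 6 cmH2O (set 1 + intrinsic 5); this is the baseline alveolar pressure.
Equation of motion (constant flow): PIP = Vt/C + R·V̇ + PEEP.
R·V̇ = PIP − Vt/C − PEEP = 26.4 − 505/70.1 − 6 = 26.4 − 7.204 − 6 = 13.196 cmH2O.
R = 13.196 / 0.55 = 23.993 cmH2O·s/L.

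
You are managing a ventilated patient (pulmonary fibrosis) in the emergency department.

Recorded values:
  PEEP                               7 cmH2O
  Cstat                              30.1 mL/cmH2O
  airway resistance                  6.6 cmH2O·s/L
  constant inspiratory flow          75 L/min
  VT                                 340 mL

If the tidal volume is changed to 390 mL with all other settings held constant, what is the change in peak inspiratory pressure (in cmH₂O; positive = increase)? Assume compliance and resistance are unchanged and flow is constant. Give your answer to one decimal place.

PIP = Vt/C + R·V̇ + PEEP (constant-flow equation of motion).
Only the elastic term changes: ΔPIP = ΔVt / C = (390 − 340) / 30.1 = 1.661 cmH2O.

1.7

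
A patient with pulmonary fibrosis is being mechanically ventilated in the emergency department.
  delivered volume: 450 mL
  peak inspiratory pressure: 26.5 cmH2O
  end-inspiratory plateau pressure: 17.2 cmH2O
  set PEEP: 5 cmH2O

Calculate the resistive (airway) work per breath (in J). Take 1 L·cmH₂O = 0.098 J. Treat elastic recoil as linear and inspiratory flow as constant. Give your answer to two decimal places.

With constant inspiratory flow the resistive pressure is constant at PIP − Pplat = 26.5 − 17.2 = 9.3 cmH2O, so resistive work = 9.3 × 0.450 = 4.185 L·cmH2O.
× 0.098 J/(L·cmH2O) → 0.4101 J.

0.41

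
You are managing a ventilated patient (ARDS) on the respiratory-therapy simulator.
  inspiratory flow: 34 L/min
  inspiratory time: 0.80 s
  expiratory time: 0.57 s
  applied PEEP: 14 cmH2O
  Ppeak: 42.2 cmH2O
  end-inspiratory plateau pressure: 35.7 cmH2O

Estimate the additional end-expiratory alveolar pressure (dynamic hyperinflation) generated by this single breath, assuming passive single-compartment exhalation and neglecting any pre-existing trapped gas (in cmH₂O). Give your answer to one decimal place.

2.0

Flow: 34 L/min ÷ 60 = 0.5667 L/s.
Vt = flow × Ti = 0.5667 L/s × 0.80 s × 1000 mL/L = 453.36 mL.
R = (PIP − Pplat)/V̇ = (42.2 − 35.7) / 0.5667 = 6.5/0.5667 = 11.47 cmH2O·s/L.
C = Vt/(Pplat − PEEP) = 453.36 / (35.7 − 14) = 453.36/21.7 = 20.892 mL/cmH2O.
τ = R × C = 11.47 × 0.02089 L/cmH2O = 0.2396 s.
Fraction remaining = e^(−Te/τ) = e^(−0.57/0.2396) = 0.09265; trapped volume = 453.36 × 0.09265 = 42.004 mL.
Additional alveolar pressure from trapping ≈ V_trapped / C = 42.004 / 20.892 = 2.011 cmH2O.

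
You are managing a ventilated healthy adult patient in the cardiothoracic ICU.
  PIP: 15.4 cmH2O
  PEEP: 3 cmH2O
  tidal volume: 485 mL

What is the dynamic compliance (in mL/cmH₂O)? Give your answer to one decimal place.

Dynamic compliance = Vt / (PIP − PEEP) = 485 / (15.4 − 3) = 485 / 12.4 = 39.113 mL/cmH2O.

39.1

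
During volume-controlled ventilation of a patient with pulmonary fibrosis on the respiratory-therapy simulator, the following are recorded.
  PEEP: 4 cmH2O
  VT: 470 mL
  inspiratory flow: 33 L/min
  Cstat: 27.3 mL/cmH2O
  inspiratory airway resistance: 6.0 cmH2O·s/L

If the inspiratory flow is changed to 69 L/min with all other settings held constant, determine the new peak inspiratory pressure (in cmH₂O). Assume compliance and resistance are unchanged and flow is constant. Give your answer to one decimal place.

Flow: 33 L/min ÷ 60 = 0.55 L/s.
New flow: 69 L/min ÷ 60 = 1.15 L/s.
PIP = Vt/C + R·V̇ + PEEP (constant-flow equation of motion).
Only the resistive term changes: ΔPIP = R × ΔV̇ = 6.0 × (1.15 − 0.55) = 6.0 × 0.6 = 3.6 cmH2O.
Original PIP = 470/27.3 + 6.0×0.55 + 4 = 24.516 cmH2O; new PIP = 24.516 + (3.6) = 28.116 cmH2O.

28.1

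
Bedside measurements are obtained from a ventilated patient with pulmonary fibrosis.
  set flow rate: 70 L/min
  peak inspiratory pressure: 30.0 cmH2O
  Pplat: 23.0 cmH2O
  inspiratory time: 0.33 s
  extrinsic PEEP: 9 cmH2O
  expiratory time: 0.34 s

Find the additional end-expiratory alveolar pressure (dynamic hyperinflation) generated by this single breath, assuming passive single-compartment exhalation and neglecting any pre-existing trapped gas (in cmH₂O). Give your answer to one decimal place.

1.8

Flow: 70 L/min ÷ 60 = 1.1667 L/s.
Vt = flow × Ti = 1.1667 L/s × 0.33 s × 1000 mL/L = 385.01 mL.
R = (PIP − Pplat)/V̇ = (30.0 − 23.0) / 1.1667 = 7.0/1.1667 = 6.0 cmH2O·s/L.
C = Vt/(Pplat − PEEP) = 385.01 / (23.0 − 9) = 385.01/14.0 = 27.501 mL/cmH2O.
τ = R × C = 6.0 × 0.0275 L/cmH2O = 0.165 s.
Fraction remaining = e^(−Te/τ) = e^(−0.34/0.165) = 0.1274; trapped volume = 385.01 × 0.1274 = 49.05 mL.
Additional alveolar pressure from trapping ≈ V_trapped / C = 49.05 / 27.501 = 1.784 cmH2O.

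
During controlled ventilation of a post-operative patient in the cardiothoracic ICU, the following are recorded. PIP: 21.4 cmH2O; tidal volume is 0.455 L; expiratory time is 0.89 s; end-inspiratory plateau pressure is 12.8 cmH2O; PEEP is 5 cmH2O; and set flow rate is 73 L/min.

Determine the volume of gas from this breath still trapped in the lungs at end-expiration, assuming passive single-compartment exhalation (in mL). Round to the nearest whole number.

Flow: 73 L/min ÷ 60 = 1.2167 L/s.
R = (PIP − Pplat)/V̇ = (21.4 − 12.8) / 1.2167 = 8.6/1.2167 = 7.068 cmH2O·s/L.
C = Vt/(Pplat − PEEP) = 455.0 / (12.8 − 5) = 455.0/7.8 = 58.333 mL/cmH2O.
τ = R × C = 7.068 × 0.05833 L/cmH2O = 0.4123 s.
Fraction remaining = e^(−Te/τ) = e^(−0.89/0.4123) = 0.1155.
Trapped volume = 455.0 × 0.1155 = 52.553 mL.

53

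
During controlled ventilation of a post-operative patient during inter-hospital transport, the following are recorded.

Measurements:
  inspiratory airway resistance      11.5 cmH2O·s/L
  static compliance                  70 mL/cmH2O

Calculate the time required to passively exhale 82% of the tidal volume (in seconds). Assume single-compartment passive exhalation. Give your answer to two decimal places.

1.38

τ = R × C = 11.5 × 70 mL/cmH2O = 11.5 × 0.070 L/cmH2O = 0.805 s.
Exhaled fraction f = 1 − e^(−t/τ) → t = −τ·ln(1 − f) = −0.805·ln(0.18) = 1.38 s.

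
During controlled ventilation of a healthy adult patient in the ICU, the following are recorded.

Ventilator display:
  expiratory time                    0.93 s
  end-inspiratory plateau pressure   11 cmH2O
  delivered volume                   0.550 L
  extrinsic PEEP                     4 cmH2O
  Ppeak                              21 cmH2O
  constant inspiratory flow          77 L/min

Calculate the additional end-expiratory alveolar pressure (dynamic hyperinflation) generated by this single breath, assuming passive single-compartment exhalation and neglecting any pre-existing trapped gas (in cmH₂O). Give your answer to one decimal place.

1.5

Flow: 77 L/min ÷ 60 = 1.2833 L/s.
R = (PIP − Pplat)/V̇ = (21 − 11) / 1.2833 = 10.0/1.2833 = 7.792 cmH2O·s/L.
C = Vt/(Pplat − PEEP) = 550.0 / (11 − 4) = 550.0/7.0 = 78.571 mL/cmH2O.
τ = R × C = 7.792 × 0.07857 L/cmH2O = 0.6122 s.
Fraction remaining = e^(−Te/τ) = e^(−0.93/0.6122) = 0.2189; trapped volume = 550.0 × 0.2189 = 120.4 mL.
Additional alveolar pressure from trapping ≈ V_trapped / C = 120.4 / 78.571 = 1.532 cmH2O.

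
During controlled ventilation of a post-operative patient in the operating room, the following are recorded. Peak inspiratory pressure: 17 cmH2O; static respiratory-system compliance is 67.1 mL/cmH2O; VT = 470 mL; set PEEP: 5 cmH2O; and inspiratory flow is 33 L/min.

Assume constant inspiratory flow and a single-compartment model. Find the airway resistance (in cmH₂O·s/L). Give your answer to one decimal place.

Flow: 33 L/min ÷ 60 = 0.55 L/s.
Equation of motion (constant flow): PIP = Vt/C + R·V̇ + PEEP.
R·V̇ = PIP − Vt/C − PEEP = 17 − 470/67.1 − 5 = 17 − 7.004 − 5 = 4.996 cmH2O.
R = 4.996 / 0.55 = 9.084 cmH2O·s/L.

9.1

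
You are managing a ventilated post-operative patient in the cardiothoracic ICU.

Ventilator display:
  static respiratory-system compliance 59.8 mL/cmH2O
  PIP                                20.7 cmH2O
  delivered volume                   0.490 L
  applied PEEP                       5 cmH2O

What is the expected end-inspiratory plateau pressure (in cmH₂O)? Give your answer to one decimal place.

Pplat = PEEP + Vt / Cstat = 5 + 490 / 59.8 = 5 + 8.194 = 13.194 cmH2O.

13.2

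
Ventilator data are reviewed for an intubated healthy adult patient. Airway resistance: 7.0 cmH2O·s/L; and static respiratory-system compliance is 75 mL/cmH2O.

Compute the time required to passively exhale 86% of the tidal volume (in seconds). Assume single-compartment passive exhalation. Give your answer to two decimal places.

1.03

τ = R × C = 7.0 × 75 mL/cmH2O = 7.0 × 0.075 L/cmH2O = 0.525 s.
Exhaled fraction f = 1 − e^(−t/τ) → t = −τ·ln(1 − f) = −0.525·ln(0.14) = 1.032 s.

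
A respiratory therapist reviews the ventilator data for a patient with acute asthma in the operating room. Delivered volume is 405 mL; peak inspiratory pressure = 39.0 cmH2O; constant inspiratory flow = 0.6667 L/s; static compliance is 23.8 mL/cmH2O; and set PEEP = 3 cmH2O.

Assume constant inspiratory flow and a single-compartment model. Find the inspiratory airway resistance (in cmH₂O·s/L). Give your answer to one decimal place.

28.5

Equation of motion (constant flow): PIP = Vt/C + R·V̇ + PEEP.
R·V̇ = PIP − Vt/C − PEEP = 39.0 − 405/23.8 − 3 = 39.0 − 17.017 − 3 = 18.983 cmH2O.
R = 18.983 / 0.6667 = 28.473 cmH2O·s/L.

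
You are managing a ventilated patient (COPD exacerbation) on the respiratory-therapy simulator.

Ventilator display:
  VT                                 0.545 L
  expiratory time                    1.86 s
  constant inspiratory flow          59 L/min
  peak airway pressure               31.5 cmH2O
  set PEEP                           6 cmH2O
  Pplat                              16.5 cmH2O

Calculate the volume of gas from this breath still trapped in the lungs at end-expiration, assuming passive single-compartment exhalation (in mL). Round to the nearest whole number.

Flow: 59 L/min ÷ 60 = 0.9833 L/s.
R = (PIP − Pplat)/V̇ = (31.5 − 16.5) / 0.9833 = 15.0/0.9833 = 15.255 cmH2O·s/L.
C = Vt/(Pplat − PEEP) = 545.0 / (16.5 − 6) = 545.0/10.5 = 51.905 mL/cmH2O.
τ = R × C = 15.255 × 0.05191 L/cmH2O = 0.7919 s.
Fraction remaining = e^(−Te/τ) = e^(−1.86/0.7919) = 0.09549.
Trapped volume = 545.0 × 0.09549 = 52.042 mL.

52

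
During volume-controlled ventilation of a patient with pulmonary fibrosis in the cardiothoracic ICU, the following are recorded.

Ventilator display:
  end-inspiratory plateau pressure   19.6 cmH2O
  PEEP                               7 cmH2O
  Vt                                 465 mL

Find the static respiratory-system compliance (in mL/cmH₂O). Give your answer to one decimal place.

Cstat = Vt / (Pplat − PEEP) = 465 / (19.6 − 7) = 465 / 12.6 = 36.905 mL/cmH2O.

36.9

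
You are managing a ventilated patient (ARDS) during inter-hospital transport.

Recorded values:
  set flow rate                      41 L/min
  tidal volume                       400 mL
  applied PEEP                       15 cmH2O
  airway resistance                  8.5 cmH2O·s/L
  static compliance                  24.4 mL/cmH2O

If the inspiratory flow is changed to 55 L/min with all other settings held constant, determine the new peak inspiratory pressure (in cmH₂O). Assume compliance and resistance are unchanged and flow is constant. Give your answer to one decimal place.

39.2

Flow: 41 L/min ÷ 60 = 0.6833 L/s.
New flow: 55 L/min ÷ 60 = 0.9167 L/s.
PIP = Vt/C + R·V̇ + PEEP (constant-flow equation of motion).
Only the resistive term changes: ΔPIP = R × ΔV̇ = 8.5 × (0.9167 − 0.6833) = 8.5 × 0.2334 = 1.984 cmH2O.
Original PIP = 400/24.4 + 8.5×0.6833 + 15 = 37.201 cmH2O; new PIP = 37.201 + (1.984) = 39.185 cmH2O.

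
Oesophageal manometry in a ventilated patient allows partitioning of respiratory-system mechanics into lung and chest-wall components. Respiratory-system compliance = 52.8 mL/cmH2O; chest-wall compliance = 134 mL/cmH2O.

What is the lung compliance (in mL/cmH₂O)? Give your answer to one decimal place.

87.1

1/CL = 1/Crs − 1/Ccw.
1/CL = 1/52.8 − 1/134 = 0.01148.
CL = 87.108 mL/cmH2O.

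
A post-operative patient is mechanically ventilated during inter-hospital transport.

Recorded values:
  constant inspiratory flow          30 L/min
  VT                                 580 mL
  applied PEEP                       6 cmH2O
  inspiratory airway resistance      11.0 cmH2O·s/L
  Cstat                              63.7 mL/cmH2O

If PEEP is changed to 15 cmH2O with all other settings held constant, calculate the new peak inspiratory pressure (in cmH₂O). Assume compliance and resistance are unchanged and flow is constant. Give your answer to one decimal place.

29.6

Flow: 30 L/min ÷ 60 = 0.5 L/s.
PIP = Vt/C + R·V̇ + PEEP (constant-flow equation of motion).
Only the baseline term changes: ΔPIP = ΔPEEP = 15 − 6 = 9.0 cmH2O.
Original PIP = 580/63.7 + 11.0×0.5 + 6 = 20.605 cmH2O; new PIP = 20.605 + (9.0) = 29.605 cmH2O.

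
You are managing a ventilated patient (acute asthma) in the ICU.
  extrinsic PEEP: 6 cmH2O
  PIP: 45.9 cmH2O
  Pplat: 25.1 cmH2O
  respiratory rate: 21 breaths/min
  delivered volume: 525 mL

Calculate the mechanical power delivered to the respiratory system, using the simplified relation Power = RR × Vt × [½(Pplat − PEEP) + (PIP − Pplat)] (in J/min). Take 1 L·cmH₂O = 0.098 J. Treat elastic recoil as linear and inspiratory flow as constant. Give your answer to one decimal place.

Per-breath work = Vt × [½(Pplat−PEEP) + (PIP−Pplat)] = 0.525 × [0.5×19.1 + 20.8] = 0.525 × 30.35 = 15.934 L·cmH2O.
Power = 21 × 15.934 = 334.61 L·cmH2O/min.
× 0.098 J/(L·cmH2O) → 32.792 J/min.

32.8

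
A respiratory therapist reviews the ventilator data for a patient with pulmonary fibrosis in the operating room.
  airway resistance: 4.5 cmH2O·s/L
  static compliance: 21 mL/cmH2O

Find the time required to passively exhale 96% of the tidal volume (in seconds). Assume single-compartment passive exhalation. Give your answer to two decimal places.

τ = R × C = 4.5 × 21 mL/cmH2O = 4.5 × 0.021 L/cmH2O = 0.0945 s.
Exhaled fraction f = 1 − e^(−t/τ) → t = −τ·ln(1 − f) = −0.0945·ln(0.04) = 0.3042 s.

0.30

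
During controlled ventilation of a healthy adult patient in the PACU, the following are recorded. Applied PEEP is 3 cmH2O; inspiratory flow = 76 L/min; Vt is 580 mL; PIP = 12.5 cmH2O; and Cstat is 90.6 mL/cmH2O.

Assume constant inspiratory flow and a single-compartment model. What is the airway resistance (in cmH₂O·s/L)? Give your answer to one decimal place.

2.4

Flow: 76 L/min ÷ 60 = 1.2667 L/s.
Equation of motion (constant flow): PIP = Vt/C + R·V̇ + PEEP.
R·V̇ = PIP − Vt/C − PEEP = 12.5 − 580/90.6 − 3 = 12.5 − 6.402 − 3 = 3.098 cmH2O.
R = 3.098 / 1.2667 = 2.446 cmH2O·s/L.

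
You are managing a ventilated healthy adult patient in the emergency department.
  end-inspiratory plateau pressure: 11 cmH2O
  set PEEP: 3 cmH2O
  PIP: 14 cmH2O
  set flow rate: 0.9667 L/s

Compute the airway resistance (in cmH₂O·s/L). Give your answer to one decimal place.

3.1

Raw = (PIP − Pplat) / flow = (14 − 11) / 0.9667 = 3.0 / 0.9667 = 3.103 cmH2O·s/L.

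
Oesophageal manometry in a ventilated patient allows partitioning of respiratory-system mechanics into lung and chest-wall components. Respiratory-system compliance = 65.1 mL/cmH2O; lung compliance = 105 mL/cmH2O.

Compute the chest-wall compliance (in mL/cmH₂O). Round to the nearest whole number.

1/Ccw = 1/Crs − 1/CL.
1/Ccw = 1/65.1 − 1/105 = 0.005837.
Ccw = 171.32 mL/cmH2O.

171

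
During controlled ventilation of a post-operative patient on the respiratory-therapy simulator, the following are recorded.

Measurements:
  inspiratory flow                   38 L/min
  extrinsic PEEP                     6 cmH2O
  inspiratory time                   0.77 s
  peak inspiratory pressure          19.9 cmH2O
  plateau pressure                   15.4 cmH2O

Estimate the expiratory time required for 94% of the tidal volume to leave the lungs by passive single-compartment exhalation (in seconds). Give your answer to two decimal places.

Flow: 38 L/min ÷ 60 = 0.6333 L/s.
Vt = flow × Ti = 0.6333 L/s × 0.77 s × 1000 mL/L = 487.64 mL.
R = (PIP − Pplat)/V̇ = (19.9 − 15.4) / 0.6333 = 4.5/0.6333 = 7.106 cmH2O·s/L.
C = Vt/(Pplat − PEEP) = 487.64 / (15.4 − 6) = 487.64/9.4 = 51.877 mL/cmH2O.
τ = R × C = 7.106 × 0.05188 L/cmH2O = 0.3687 s.
t = −τ·ln(1 − 0.94) = −0.3687·ln(0.06) = 1.037 s.

1.04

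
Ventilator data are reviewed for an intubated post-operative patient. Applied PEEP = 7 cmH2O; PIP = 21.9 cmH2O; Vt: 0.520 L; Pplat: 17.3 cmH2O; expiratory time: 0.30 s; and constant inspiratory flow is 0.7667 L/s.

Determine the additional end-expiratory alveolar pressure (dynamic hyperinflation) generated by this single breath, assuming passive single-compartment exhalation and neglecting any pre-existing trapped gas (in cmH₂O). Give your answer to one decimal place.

R = (PIP − Pplat)/V̇ = (21.9 − 17.3) / 0.7667 = 4.6/0.7667 = 6.0 cmH2O·s/L.
C = Vt/(Pplat − PEEP) = 520.0 / (17.3 − 7) = 520.0/10.3 = 50.485 mL/cmH2O.
τ = R × C = 6.0 × 0.05049 L/cmH2O = 0.3029 s.
Fraction remaining = e^(−Te/τ) = e^(−0.30/0.3029) = 0.3714; trapped volume = 520.0 × 0.3714 = 193.13 mL.
Additional alveolar pressure from trapping ≈ V_trapped / C = 193.13 / 50.485 = 3.825 cmH2O.

3.8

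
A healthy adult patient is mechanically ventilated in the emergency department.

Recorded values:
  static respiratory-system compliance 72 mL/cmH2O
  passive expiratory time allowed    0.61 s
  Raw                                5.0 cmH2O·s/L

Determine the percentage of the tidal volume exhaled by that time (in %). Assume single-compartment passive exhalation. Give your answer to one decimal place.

τ = R × C = 5.0 × 72 mL/cmH2O = 5.0 × 0.072 L/cmH2O = 0.36 s.
Passive exhalation: V(t)/V₀ = e^(−t/τ) = e^(−0.61/0.36) = 0.1837.
Fraction exhaled = 1 − 0.1837 = 0.8163 → 81.63%.

81.6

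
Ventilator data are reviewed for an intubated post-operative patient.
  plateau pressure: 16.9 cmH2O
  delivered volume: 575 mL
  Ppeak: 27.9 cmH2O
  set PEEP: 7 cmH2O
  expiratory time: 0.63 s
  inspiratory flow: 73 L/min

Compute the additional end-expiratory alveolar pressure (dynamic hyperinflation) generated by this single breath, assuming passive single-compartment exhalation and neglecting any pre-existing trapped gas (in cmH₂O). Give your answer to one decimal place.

Flow: 73 L/min ÷ 60 = 1.2167 L/s.
R = (PIP − Pplat)/V̇ = (27.9 − 16.9) / 1.2167 = 11.0/1.2167 = 9.041 cmH2O·s/L.
C = Vt/(Pplat − PEEP) = 575.0 / (16.9 − 7) = 575.0/9.9 = 58.081 mL/cmH2O.
τ = R × C = 9.041 × 0.05808 L/cmH2O = 0.5251 s.
Fraction remaining = e^(−Te/τ) = e^(−0.63/0.5251) = 0.3013; trapped volume = 575.0 × 0.3013 = 173.25 mL.
Additional alveolar pressure from trapping ≈ V_trapped / C = 173.25 / 58.081 = 2.983 cmH2O.

3.0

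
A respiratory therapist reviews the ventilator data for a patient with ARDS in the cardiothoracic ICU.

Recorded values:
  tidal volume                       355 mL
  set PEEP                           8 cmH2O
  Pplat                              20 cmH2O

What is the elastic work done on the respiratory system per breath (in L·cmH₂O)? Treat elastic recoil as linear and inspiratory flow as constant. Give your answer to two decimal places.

2.13

Elastic work ≈ ½ × (Pplat − PEEP) × Vt = 0.5 × (20 − 8) × 0.355 L = 0.5 × 12.0 × 0.355 = 2.13 L·cmH2O.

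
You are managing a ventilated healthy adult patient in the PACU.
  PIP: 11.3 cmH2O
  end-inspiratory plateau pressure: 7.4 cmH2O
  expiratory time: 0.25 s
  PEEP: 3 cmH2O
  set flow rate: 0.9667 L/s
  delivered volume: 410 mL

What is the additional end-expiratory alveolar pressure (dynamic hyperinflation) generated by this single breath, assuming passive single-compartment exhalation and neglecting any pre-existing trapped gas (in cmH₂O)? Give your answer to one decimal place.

2.3

R = (PIP − Pplat)/V̇ = (11.3 − 7.4) / 0.9667 = 3.9/0.9667 = 4.034 cmH2O·s/L.
C = Vt/(Pplat − PEEP) = 410.0 / (7.4 − 3) = 410.0/4.4 = 93.182 mL/cmH2O.
τ = R × C = 4.034 × 0.09318 L/cmH2O = 0.3759 s.
Fraction remaining = e^(−Te/τ) = e^(−0.25/0.3759) = 0.5142; trapped volume = 410.0 × 0.5142 = 210.82 mL.
Additional alveolar pressure from trapping ≈ V_trapped / C = 210.82 / 93.182 = 2.262 cmH2O.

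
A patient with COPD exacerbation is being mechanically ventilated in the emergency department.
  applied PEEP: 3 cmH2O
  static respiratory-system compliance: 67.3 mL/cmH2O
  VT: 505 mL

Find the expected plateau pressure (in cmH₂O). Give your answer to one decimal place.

Pplat = PEEP + Vt / Cstat = 3 + 505 / 67.3 = 3 + 7.504 = 10.504 cmH2O.

10.5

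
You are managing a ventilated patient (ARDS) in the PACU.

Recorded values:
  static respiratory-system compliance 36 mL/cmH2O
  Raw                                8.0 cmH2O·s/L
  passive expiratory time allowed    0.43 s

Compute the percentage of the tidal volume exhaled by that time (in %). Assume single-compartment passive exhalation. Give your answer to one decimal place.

77.5

τ = R × C = 8.0 × 36 mL/cmH2O = 8.0 × 0.036 L/cmH2O = 0.288 s.
Passive exhalation: V(t)/V₀ = e^(−t/τ) = e^(−0.43/0.288) = 0.2247.
Fraction exhaled = 1 − 0.2247 = 0.7753 → 77.53%.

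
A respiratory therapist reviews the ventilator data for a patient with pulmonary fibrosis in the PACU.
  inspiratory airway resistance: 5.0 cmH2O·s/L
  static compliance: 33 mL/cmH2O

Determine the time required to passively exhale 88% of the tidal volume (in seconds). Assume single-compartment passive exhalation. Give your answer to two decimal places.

0.35

τ = R × C = 5.0 × 33 mL/cmH2O = 5.0 × 0.033 L/cmH2O = 0.165 s.
Exhaled fraction f = 1 − e^(−t/τ) → t = −τ·ln(1 − f) = −0.165·ln(0.12) = 0.3498 s.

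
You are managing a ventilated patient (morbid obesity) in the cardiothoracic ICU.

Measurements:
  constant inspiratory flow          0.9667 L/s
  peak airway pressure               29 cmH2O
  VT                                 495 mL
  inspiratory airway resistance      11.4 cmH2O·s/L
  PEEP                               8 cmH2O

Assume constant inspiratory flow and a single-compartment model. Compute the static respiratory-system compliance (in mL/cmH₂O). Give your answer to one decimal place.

Equation of motion (constant flow): PIP = Vt/C + R·V̇ + PEEP.
Vt/C = PIP − R·V̇ − PEEP = 29 − 11.4×0.9667 − 8 = 29 − 11.02 − 8 = 9.98 cmH2O.
C = Vt / 9.98 = 495 / 9.98 = 49.599 mL/cmH2O.

49.6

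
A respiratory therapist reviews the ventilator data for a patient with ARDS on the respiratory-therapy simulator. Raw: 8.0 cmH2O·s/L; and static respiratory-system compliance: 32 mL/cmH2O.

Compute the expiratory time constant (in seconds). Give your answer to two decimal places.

0.26

τ = R × C = 8.0 × 32 mL/cmH2O = 8.0 × 0.032 L/cmH2O = 0.256 s.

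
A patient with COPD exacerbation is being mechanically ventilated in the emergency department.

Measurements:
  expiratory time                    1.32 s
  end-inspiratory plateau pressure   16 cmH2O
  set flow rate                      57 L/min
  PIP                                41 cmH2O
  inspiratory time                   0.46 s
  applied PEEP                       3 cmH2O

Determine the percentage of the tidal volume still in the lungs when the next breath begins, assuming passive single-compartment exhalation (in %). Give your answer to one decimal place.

22.5

Flow: 57 L/min ÷ 60 = 0.95 L/s.
Vt = flow × Ti = 0.95 L/s × 0.46 s × 1000 mL/L = 437.0 mL.
R = (PIP − Pplat)/V̇ = (41 − 16) / 0.95 = 25.0/0.95 = 26.316 cmH2O·s/L.
C = Vt/(Pplat − PEEP) = 437.0 / (16 − 3) = 437.0/13.0 = 33.615 mL/cmH2O.
τ = R × C = 26.316 × 0.03362 L/cmH2O = 0.8847 s.
Fraction remaining at end-expiration = e^(−Te/τ) = e^(−1.32/0.8847) = 0.2249 → 22.49%.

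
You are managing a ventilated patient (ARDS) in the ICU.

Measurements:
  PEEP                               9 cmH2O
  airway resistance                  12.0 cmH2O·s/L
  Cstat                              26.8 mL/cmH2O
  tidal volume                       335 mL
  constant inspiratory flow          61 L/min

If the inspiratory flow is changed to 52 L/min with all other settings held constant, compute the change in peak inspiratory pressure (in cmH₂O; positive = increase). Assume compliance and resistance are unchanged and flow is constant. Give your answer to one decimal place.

-1.8

Flow: 61 L/min ÷ 60 = 1.0167 L/s.
New flow: 52 L/min ÷ 60 = 0.8667 L/s.
PIP = Vt/C + R·V̇ + PEEP (constant-flow equation of motion).
Only the resistive term changes: ΔPIP = R × ΔV̇ = 12.0 × (0.8667 − 1.0167) = 12.0 × -0.15 = -1.8 cmH2O.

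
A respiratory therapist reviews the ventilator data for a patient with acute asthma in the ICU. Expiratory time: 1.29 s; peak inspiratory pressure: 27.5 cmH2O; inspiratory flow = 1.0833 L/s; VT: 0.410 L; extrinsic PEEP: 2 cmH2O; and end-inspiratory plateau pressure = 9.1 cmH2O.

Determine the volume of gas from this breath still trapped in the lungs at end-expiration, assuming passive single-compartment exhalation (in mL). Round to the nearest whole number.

R = (PIP − Pplat)/V̇ = (27.5 − 9.1) / 1.0833 = 18.4/1.0833 = 16.985 cmH2O·s/L.
C = Vt/(Pplat − PEEP) = 410.0 / (9.1 − 2) = 410.0/7.1 = 57.746 mL/cmH2O.
τ = R × C = 16.985 × 0.05775 L/cmH2O = 0.9809 s.
Fraction remaining = e^(−Te/τ) = e^(−1.29/0.9809) = 0.2684.
Trapped volume = 410.0 × 0.2684 = 110.04 mL.

110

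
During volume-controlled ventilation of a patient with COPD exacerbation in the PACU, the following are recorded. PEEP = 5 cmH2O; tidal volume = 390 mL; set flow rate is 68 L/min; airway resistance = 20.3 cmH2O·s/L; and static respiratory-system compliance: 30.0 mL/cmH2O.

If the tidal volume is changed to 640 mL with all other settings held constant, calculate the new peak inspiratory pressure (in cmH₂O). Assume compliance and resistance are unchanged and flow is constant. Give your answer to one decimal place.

Flow: 68 L/min ÷ 60 = 1.1333 L/s.
PIP = Vt/C + R·V̇ + PEEP (constant-flow equation of motion).
Only the elastic term changes: ΔPIP = ΔVt / C = (640 − 390) / 30.0 = 8.333 cmH2O.
Original PIP = 390/30.0 + 20.3×1.1333 + 5 = 41.006 cmH2O; new PIP = 41.006 + (8.333) = 49.339 cmH2O.

49.3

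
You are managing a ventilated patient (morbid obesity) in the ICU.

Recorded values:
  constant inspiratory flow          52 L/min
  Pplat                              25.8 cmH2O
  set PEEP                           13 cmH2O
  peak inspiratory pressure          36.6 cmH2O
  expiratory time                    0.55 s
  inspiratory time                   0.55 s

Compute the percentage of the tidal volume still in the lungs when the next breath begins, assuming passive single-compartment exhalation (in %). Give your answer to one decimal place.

Flow: 52 L/min ÷ 60 = 0.8667 L/s.
Vt = flow × Ti = 0.8667 L/s × 0.55 s × 1000 mL/L = 476.69 mL.
R = (PIP − Pplat)/V̇ = (36.6 − 25.8) / 0.8667 = 10.8/0.8667 = 12.461 cmH2O·s/L.
C = Vt/(Pplat − PEEP) = 476.69 / (25.8 − 13) = 476.69/12.8 = 37.241 mL/cmH2O.
τ = R × C = 12.461 × 0.03724 L/cmH2O = 0.464 s.
Fraction remaining at end-expiration = e^(−Te/τ) = e^(−0.55/0.464) = 0.3056 → 30.56%.

30.6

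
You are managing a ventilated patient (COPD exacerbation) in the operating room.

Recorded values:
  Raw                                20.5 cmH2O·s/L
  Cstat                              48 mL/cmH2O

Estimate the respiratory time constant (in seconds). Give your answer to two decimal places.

0.98

τ = R × C = 20.5 × 48 mL/cmH2O = 20.5 × 0.048 L/cmH2O = 0.984 s.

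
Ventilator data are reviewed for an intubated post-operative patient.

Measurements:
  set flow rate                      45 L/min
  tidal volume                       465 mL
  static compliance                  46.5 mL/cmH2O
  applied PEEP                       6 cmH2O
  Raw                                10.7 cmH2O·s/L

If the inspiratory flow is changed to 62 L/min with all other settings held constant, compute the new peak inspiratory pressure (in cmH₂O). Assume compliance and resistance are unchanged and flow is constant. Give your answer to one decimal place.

Flow: 45 L/min ÷ 60 = 0.75 L/s.
New flow: 62 L/min ÷ 60 = 1.0333 L/s.
PIP = Vt/C + R·V̇ + PEEP (constant-flow equation of motion).
Only the resistive term changes: ΔPIP = R × ΔV̇ = 10.7 × (1.0333 − 0.75) = 10.7 × 0.2833 = 3.031 cmH2O.
Original PIP = 465/46.5 + 10.7×0.75 + 6 = 24.025 cmH2O; new PIP = 24.025 + (3.031) = 27.056 cmH2O.

27.1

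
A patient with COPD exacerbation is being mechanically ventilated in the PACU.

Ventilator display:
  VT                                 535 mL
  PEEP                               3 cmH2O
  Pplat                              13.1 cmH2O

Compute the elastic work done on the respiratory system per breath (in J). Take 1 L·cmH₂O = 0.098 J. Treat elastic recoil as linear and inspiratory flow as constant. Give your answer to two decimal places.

Elastic work ≈ ½ × (Pplat − PEEP) × Vt = 0.5 × (13.1 − 3) × 0.535 L = 0.5 × 10.1 × 0.535 = 2.702 L·cmH2O.
× 0.098 J/(L·cmH2O) → 0.2648 J.

0.26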